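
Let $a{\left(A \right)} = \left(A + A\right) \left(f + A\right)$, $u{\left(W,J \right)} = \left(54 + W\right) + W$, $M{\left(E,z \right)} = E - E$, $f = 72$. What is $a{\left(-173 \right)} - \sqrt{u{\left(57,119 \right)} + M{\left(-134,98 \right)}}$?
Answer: $34946 - 2 \sqrt{42} \approx 34933.0$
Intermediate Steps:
$M{\left(E,z \right)} = 0$
$u{\left(W,J \right)} = 54 + 2 W$
$a{\left(A \right)} = 2 A \left(72 + A\right)$ ($a{\left(A \right)} = \left(A + A\right) \left(72 + A\right) = 2 A \left(72 + A\right)$)
$a{\left(-173 \right)} - \sqrt{u{\left(57,119 \right)} + M{\left(-134,98 \right)}} = 2 \left(-173\right) \left(72 - 173\right) - \sqrt{\left(54 + 2 \cdot 57\right) + 0} = 2 \left(-173\right) \left(-101\right) - \sqrt{\left(54 + 114\right) + 0} = 34946 - \sqrt{168 + 0} = 34946 - \sqrt{168} = 34946 - 2 \sqrt{42}$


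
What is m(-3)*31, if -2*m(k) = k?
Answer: 93/2 ≈ 46.500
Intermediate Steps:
m(k) = -k/2
m(-3)*31 = -½*(-3)*31 = (3/2)*31 = 93/2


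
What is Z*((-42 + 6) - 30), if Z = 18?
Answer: -1188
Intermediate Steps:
Z*((-42 + 6) - 30) = 18*((-42 + 6) - 30) = 18*(-36 - 30) = 18*(-66) = -1188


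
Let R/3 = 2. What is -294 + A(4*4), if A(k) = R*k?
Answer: -198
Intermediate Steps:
R = 6 (R = 3*2 = 6)
A(k) = 6*k
-294 + A(4*4) = -294 + 6*(4*4) = -294 + 6*16 = -294 + 96 = -198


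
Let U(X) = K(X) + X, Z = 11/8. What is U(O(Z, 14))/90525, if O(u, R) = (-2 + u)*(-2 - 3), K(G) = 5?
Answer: 13/144840 ≈ 8.9754e-5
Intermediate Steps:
Z = 11/8 (Z = 11*(⅛) = 11/8 ≈ 1.3750)
O(u, R) = 10 - 5*u (O(u, R) = (-2 + u)*(-5) = 10 - 5*u)
U(X) = 5 + X
U(O(Z, 14))/90525 = (5 + (10 - 5*11/8))/90525 = (5 + (10 - 55/8))*(1/90525) = (5 + 25/8)*(1/90525) = (65/8)*(1/90525) = 13/144840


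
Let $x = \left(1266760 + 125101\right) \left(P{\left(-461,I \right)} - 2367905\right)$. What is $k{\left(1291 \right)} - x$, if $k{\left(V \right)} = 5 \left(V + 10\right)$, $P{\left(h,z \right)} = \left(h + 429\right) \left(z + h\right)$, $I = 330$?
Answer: $3289959946398$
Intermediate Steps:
$P{\left(h,z \right)} = \left(429 + h\right) \left(h + z\right)$
$k{\left(V \right)} = 50 + 5 V$ ($k{\left(V \right)} = 5 \left(10 + V\right) = 50 + 5 V$)
$x = -3289959939893$ ($x = \left(1266760 + 125101\right) \left(\left(\left(-461\right)^{2} + 429 \left(-461\right) + 429 \cdot 330 - 152130\right) - 2367905\right) = 1391861 \left(\left(212521 - 197769 + 141570 - 152130\right) - 2367905\right) = 1391861 \left(4192 - 2367905\right) = 1391861 \left(-2363713\right) = -3289959939893$)
$k{\left(1291 \right)} - x = \left(50 + 5 \cdot 1291\right) - -3289959939893 = \left(50 + 6455\right) + 3289959939893 = 6505 + 3289959939893 = 3289959946398$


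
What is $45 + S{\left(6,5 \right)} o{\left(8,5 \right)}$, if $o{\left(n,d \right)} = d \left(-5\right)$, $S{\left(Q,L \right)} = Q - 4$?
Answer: $-5$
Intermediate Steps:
$S{\left(Q,L \right)} = -4 + Q$
$o{\left(n,d \right)} = - 5 d$
$45 + S{\left(6,5 \right)} o{\left(8,5 \right)} = 45 + \left(-4 + 6\right) \left(\left(-5\right) 5\right) = 45 + 2 \left(-25\right) = 45 - 50 = -5$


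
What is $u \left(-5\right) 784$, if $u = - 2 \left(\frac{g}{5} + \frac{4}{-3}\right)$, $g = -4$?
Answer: $- \frac{50176}{3} \approx -16725.0$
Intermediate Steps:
$u = \frac{64}{15}$ ($u = - 2 \left(- \frac{4}{5} + \frac{4}{-3}\right) = - 2 \left(\left(-4\right) \frac{1}{5} + 4 \left(- \frac{1}{3}\right)\right) = - 2 \left(- \frac{4}{5} - \frac{4}{3}\right) = \left(-2\right) \left(- \frac{32}{15}\right) = \frac{64}{15} \approx 4.2667$)
$u \left(-5\right) 784 = \frac{64}{15} \left(-5\right) 784 = \left(- \frac{64}{3}\right) 784 = - \frac{50176}{3}$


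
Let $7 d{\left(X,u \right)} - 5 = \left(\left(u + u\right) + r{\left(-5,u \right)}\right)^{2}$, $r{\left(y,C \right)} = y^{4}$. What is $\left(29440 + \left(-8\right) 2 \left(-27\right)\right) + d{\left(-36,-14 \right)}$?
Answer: $\frac{565518}{7} \approx 80788.0$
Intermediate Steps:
$d{\left(X,u \right)} = \frac{5}{7} + \frac{\left(625 + 2 u\right)^{2}}{7}$ ($d{\left(X,u \right)} = \frac{5}{7} + \frac{\left(\left(u + u\right) + \left(-5\right)^{4}\right)^{2}}{7} = \frac{5}{7} + \frac{\left(2 u + 625\right)^{2}}{7} = \frac{5}{7} + \frac{\left(625 + 2 u\right)^{2}}{7}$)
$\left(29440 + \left(-8\right) 2 \left(-27\right)\right) + d{\left(-36,-14 \right)} = \left(29440 + \left(-8\right) 2 \left(-27\right)\right) + \left(\frac{5}{7} + \frac{\left(625 + 2 \left(-14\right)\right)^{2}}{7}\right) = \left(29440 - -432\right) + \left(\frac{5}{7} + \frac{\left(625 - 28\right)^{2}}{7}\right) = \left(29440 + 432\right) + \left(\frac{5}{7} + \frac{597^{2}}{7}\right) = 29872 + \left(\frac{5}{7} + \frac{1}{7} \cdot 356409\right) = 29872 + \left(\frac{5}{7} + \frac{356409}{7}\right) = 29872 + \frac{356414}{7} = \frac{565518}{7}$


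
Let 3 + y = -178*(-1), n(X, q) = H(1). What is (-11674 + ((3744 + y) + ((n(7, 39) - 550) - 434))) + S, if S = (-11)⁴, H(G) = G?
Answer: 5903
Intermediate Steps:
n(X, q) = 1
y = 175 (y = -3 - 178*(-1) = -3 + 178 = 175)
S = 14641
(-11674 + ((3744 + y) + ((n(7, 39) - 550) - 434))) + S = (-11674 + ((3744 + 175) + ((1 - 550) - 434))) + 14641 = (-11674 + (3919 + (-549 - 434))) + 14641 = (-11674 + (3919 - 983)) + 14641 = (-11674 + 2936) + 14641 = -8738 + 14641 = 5903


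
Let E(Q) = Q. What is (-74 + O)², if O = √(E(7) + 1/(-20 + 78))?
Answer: (4292 - √23606)²/3364 ≈ 5091.0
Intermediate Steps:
O = √23606/58 (O = √(7 + 1/(-20 + 78)) = √(7 + 1/58) = √(407/58) = √23606/58 ≈ 2.6490)
(-74 + O)² = (-74 + √23606/58)²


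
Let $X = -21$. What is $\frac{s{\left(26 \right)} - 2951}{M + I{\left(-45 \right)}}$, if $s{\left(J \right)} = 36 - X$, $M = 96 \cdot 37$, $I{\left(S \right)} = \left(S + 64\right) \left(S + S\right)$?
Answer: $- \frac{1447}{921} \approx -1.5711$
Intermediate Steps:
$I{\left(S \right)} = 2 S \left(64 + S\right)$ ($I{\left(S \right)} = \left(64 + S\right) 2 S = 2 S \left(64 + S\right)$)
$M = 3552$
$s{\left(J \right)} = 57$ ($s{\left(J \right)} = 36 - -21 = 36 + 21 = 57$)
$\frac{s{\left(26 \right)} - 2951}{M + I{\left(-45 \right)}} = \frac{57 - 2951}{3552 + 2 \left(-45\right) \left(64 - 45\right)} = - \frac{2894}{3552 + 2 \left(-45\right) 19} = - \frac{2894}{3552 - 1710} = - \frac{2894}{1842} = \left(-2894\right) \frac{1}{1842} = - \frac{1447}{921}$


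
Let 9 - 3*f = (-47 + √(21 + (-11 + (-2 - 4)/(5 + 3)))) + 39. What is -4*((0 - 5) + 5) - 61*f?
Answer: -1037/3 + 61*√37/6 ≈ -283.83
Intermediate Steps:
f = 17/3 - √37/6 (f = 3 - ((-47 + √(21 + (-11 + (-2 - 4)/(5 + 3)))) + 39)/3 = 3 - ((-47 + √(21 + (-11 - 6/8))) + 39)/3 = 3 - ((-47 + √(21 + (-11 - 6*⅛))) + 39)/3 = 3 - ((-47 + √(21 + (-11 - ¾))) + 39)/3 = 3 - ((-47 + √(21 - 47/4)) + 39)/3 = 3 - ((-47 + √(37/4)) + 39)/3 = 3 - ((-47 + √37/2) + 39)/3 = 3 - (-8 + √37/2)/3 = 3 + (8/3 - √37/6) = 17/3 - √37/6 ≈ 4.6529)
-4*((0 - 5) + 5) - 61*f = -4*((0 - 5) + 5) - 61*(17/3 - √37/6) = -4*(-5 + 5) + (-1037/3 + 61*√37/6) = -4*0 + (-1037/3 + 61*√37/6) = 0 + (-1037/3 + 61*√37/6) = -1037/3 + 61*√37/6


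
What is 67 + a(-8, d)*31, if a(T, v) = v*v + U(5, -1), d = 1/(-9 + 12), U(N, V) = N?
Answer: 2029/9 ≈ 225.44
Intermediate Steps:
d = ⅓ (d = 1/3 = ⅓ ≈ 0.33333)
a(T, v) = 5 + v² (a(T, v) = v*v + 5 = v² + 5 = 5 + v²)
67 + a(-8, d)*31 = 67 + (5 + (⅓)²)*31 = 67 + (5 + ⅑)*31 = 67 + (46/9)*31 = 67 + 1426/9 = 2029/9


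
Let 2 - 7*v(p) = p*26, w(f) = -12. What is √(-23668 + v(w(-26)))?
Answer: I*√1157534/7 ≈ 153.7*I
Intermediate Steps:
v(p) = 2/7 - 26*p/7 (v(p) = 2/7 - p*26/7 = 2/7 - 26*p/7)
√(-23668 + v(w(-26))) = √(-23668 + (2/7 - 26/7*(-12))) = √(-23668 + (2/7 + 312/7)) = √(-23668 + 314/7) = √(-165362/7) = I*√1157534/7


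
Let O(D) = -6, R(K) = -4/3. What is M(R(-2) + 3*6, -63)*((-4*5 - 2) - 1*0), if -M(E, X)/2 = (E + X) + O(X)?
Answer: -6908/3 ≈ -2302.7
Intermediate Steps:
R(K) = -4/3 (R(K) = -4*⅓ = -4/3)
M(E, X) = 12 - 2*E - 2*X (M(E, X) = -2*((E + X) - 6) = -2*(-6 + E + X) = 12 - 2*E - 2*X)
M(R(-2) + 3*6, -63)*((-4*5 - 2) - 1*0) = (12 - 2*(-4/3 + 3*6) - 2*(-63))*((-4*5 - 2) - 1*0) = (12 - 2*(-4/3 + 18) + 126)*((-20 - 2) + 0) = (12 - 2*50/3 + 126)*(-22 + 0) = (12 - 100/3 + 126)*(-22) = (314/3)*(-22) = -6908/3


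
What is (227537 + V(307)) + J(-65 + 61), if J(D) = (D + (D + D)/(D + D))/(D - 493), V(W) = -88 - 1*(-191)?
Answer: 113137083/497 ≈ 2.2764e+5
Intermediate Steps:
V(W) = 103 (V(W) = -88 + 191 = 103)
J(D) = (1 + D)/(-493 + D) (J(D) = (D + (2*D)/((2*D)))/(-493 + D) = (D + (2*D)*(1/(2*D)))/(-493 + D) = (D + 1)/(-493 + D) = (1 + D)/(-493 + D))
(227537 + V(307)) + J(-65 + 61) = (227537 + 103) + (1 + (-65 + 61))/(-493 + (-65 + 61)) = 227640 + (1 - 4)/(-493 - 4) = 227640 - 3/(-497) = 227640 - 1/497*(-3) = 227640 + 3/497 = 113137083/497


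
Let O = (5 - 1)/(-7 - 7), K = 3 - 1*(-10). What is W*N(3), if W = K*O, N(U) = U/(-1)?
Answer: 78/7 ≈ 11.143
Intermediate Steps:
K = 13 (K = 3 + 10 = 13)
O = -2/7 (O = 4/(-14) = 4*(-1/14) = -2/7 ≈ -0.28571)
N(U) = -U (N(U) = U*(-1) = -U)
W = -26/7 (W = 13*(-2/7) = -26/7 ≈ -3.7143)
W*N(3) = -(-26)*3/7 = -26/7*(-3) = 78/7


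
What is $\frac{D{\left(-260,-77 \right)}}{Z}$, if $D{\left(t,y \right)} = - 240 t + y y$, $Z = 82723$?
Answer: $\frac{68329}{82723} \approx 0.826$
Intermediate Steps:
$D{\left(t,y \right)} = y^{2} - 240 t$ ($D{\left(t,y \right)} = - 240 t + y^{2} = y^{2} - 240 t$)
$\frac{D{\left(-260,-77 \right)}}{Z} = \frac{\left(-77\right)^{2} - -62400}{82723} = \left(5929 + 62400\right) \frac{1}{82723} = 68329 \cdot \frac{1}{82723} = \frac{68329}{82723}$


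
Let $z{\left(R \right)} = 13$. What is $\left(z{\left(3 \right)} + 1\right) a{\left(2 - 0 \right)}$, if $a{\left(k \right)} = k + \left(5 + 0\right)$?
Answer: $98$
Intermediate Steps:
$a{\left(k \right)} = 5 + k$ ($a{\left(k \right)} = k + 5 = 5 + k$)
$\left(z{\left(3 \right)} + 1\right) a{\left(2 - 0 \right)} = \left(13 + 1\right) \left(5 + \left(2 - 0\right)\right) = 14 \left(5 + \left(2 + 0\right)\right) = 14 \left(5 + 2\right) = 14 \cdot 7 = 98$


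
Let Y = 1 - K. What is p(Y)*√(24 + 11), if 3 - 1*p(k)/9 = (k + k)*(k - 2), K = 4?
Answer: -243*√35 ≈ -1437.6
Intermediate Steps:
Y = -3 (Y = 1 - 1*4 = 1 - 4 = -3)
p(k) = 27 - 18*k*(-2 + k) (p(k) = 27 - 9*(k + k)*(k - 2) = 27 - 9*2*k*(-2 + k) = 27 - 18*k*(-2 + k))
p(Y)*√(24 + 11) = (27 - 18*(-3)² + 36*(-3))*√(24 + 11) = (27 - 18*9 - 108)*√35 = (27 - 162 - 108)*√35 = -243*√35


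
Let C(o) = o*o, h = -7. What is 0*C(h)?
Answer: 0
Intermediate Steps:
C(o) = o²
0*C(h) = 0*(-7)² = 0*49 = 0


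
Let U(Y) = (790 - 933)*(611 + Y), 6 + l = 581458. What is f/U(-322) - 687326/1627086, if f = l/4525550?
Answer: -32137436034584993/76077418011941775 ≈ -0.42243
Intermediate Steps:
l = 581452 (l = -6 + 581458 = 581452)
U(Y) = -87373 - 143*Y (U(Y) = -143*(611 + Y) = -87373 - 143*Y)
f = 290726/2262775 (f = 581452/4525550 = 581452*(1/4525550) = 290726/2262775 ≈ 0.12848)
f/U(-322) - 687326/1627086 = 290726/(2262775*(-87373 - 143*(-322))) - 687326/1627086 = 290726/(2262775*(-87373 + 46046)) - 687326*1/1627086 = (290726/2262775)/(-41327) - 343663/813543 = (290726/2262775)*(-1/41327) - 343663/813543 = -290726/93513702425 - 343663/813543 = -32137436034584993/76077418011941775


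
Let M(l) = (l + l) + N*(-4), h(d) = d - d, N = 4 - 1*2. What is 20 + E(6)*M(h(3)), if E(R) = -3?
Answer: 44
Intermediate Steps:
N = 2 (N = 4 - 2 = 2)
h(d) = 0
M(l) = -8 + 2*l (M(l) = (l + l) + 2*(-4) = 2*l - 8 = -8 + 2*l)
20 + E(6)*M(h(3)) = 20 - 3*(-8 + 2*0) = 20 - 3*(-8 + 0) = 20 - 3*(-8) = 20 + 24 = 44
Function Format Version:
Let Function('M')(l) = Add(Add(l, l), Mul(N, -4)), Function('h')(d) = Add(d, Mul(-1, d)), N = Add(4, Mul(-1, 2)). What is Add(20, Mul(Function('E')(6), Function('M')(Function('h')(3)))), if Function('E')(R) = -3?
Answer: 44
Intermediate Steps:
N = 2 (N = Add(4, -2) = 2)
Function('h')(d) = 0
Function('M')(l) = Add(-8, Mul(2, l)) (Function('M')(l) = Add(Add(l, l), Mul(2, -4)) = Add(Mul(2, l), -8) = Add(-8, Mul(2, l)))
Add(20, Mul(Function('E')(6), Function('M')(Function('h')(3)))) = Add(20, Mul(-3, Add(-8, Mul(2, 0)))) = Add(20, Mul(-3, Add(-8, 0))) = Add(20, Mul(-3, -8)) = Add(20, 24) = 44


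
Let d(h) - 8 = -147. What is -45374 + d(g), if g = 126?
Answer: -45513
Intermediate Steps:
d(h) = -139 (d(h) = 8 - 147 = -139)
-45374 + d(g) = -45374 - 139 = -45513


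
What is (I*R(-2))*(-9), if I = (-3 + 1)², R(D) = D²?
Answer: -144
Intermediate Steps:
I = 4 (I = (-2)² = 4)
(I*R(-2))*(-9) = (4*(-2)²)*(-9) = (4*4)*(-9) = 16*(-9) = -144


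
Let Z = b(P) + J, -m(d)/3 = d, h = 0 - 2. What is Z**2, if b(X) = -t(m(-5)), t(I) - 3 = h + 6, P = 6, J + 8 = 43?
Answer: 784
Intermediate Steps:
J = 35 (J = -8 + 43 = 35)
h = -2
m(d) = -3*d
t(I) = 7 (t(I) = 3 + (-2 + 6) = 3 + 4 = 7)
b(X) = -7 (b(X) = -1*7 = -7)
Z = 28 (Z = -7 + 35 = 28)
Z**2 = 28**2 = 784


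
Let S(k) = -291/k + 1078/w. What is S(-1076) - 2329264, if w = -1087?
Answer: -2724335969179/1169612 ≈ -2.3293e+6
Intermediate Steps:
S(k) = -1078/1087 - 291/k (S(k) = -291/k + 1078/(-1087) = -291/k + 1078*(-1/1087) = -291/k - 1078/1087 = -1078/1087 - 291/k)
S(-1076) - 2329264 = (-1078/1087 - 291/(-1076)) - 2329264 = (-1078/1087 - 291*(-1/1076)) - 2329264 = (-1078/1087 + 291/1076) - 2329264 = -843611/1169612 - 2329264 = -2724335969179/1169612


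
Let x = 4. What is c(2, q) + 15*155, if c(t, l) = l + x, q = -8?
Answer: 2321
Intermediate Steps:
c(t, l) = 4 + l (c(t, l) = l + 4 = 4 + l)
c(2, q) + 15*155 = (4 - 8) + 15*155 = -4 + 2325 = 2321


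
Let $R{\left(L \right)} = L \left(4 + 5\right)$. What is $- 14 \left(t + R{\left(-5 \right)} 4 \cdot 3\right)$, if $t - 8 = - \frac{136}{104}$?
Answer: $\frac{97062}{13} \approx 7466.3$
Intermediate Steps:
$R{\left(L \right)} = 9 L$ ($R{\left(L \right)} = L 9 = 9 L$)
$t = \frac{87}{13}$ ($t = 8 - \frac{136}{104} = 8 - \frac{17}{13} = \frac{87}{13} \approx 6.6923$)
$- 14 \left(t + R{\left(-5 \right)} 4 \cdot 3\right) = - 14 \left(\frac{87}{13} + 9 \left(-5\right) 4 \cdot 3\right) = - 14 \left(\frac{87}{13} + \left(-45\right) 4 \cdot 3\right) = - 14 \left(\frac{87}{13} - 540\right) = \left(-14\right) \left(- \frac{6933}{13}\right) = \frac{97062}{13}$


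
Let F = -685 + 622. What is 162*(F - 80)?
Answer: -23166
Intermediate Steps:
F = -63
162*(F - 80) = 162*(-63 - 80) = 162*(-143) = -23166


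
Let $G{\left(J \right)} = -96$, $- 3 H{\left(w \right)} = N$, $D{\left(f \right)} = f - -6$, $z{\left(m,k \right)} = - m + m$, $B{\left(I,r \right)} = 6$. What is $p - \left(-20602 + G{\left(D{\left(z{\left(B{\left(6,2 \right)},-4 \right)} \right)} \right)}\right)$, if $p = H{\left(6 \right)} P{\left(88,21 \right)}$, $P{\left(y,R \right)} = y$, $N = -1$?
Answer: $\frac{62182}{3} \approx 20727.0$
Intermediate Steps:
$z{\left(m,k \right)} = 0$
$D{\left(f \right)} = 6 + f$ ($D{\left(f \right)} = f + 6 = 6 + f$)
$H{\left(w \right)} = \frac{1}{3}$ ($H{\left(w \right)} = \left(- \frac{1}{3}\right) \left(-1\right) = \frac{1}{3}$)
$p = \frac{88}{3}$ ($p = \frac{1}{3} \cdot 88 = \frac{88}{3} \approx 29.333$)
$p - \left(-20602 + G{\left(D{\left(z{\left(B{\left(6,2 \right)},-4 \right)} \right)} \right)}\right) = \frac{88}{3} - \left(-20602 - 96\right) = \frac{88}{3} - -20698 = \frac{88}{3} + 20698 = \frac{62182}{3}$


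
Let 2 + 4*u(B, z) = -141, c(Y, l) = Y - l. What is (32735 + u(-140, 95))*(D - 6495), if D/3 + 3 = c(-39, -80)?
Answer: -834615657/4 ≈ -2.0865e+8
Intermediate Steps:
D = 114 (D = -9 + 3*(-39 - 1*(-80)) = -9 + 3*(-39 + 80) = -9 + 3*41 = -9 + 123 = 114)
u(B, z) = -143/4 (u(B, z) = -1/2 + (1/4)*(-141) = -1/2 - 141/4 = -143/4)
(32735 + u(-140, 95))*(D - 6495) = (32735 - 143/4)*(114 - 6495) = (130797/4)*(-6381) = -834615657/4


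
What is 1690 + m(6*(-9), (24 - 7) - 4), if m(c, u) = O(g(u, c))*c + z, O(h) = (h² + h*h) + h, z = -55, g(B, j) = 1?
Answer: 1473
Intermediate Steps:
O(h) = h + 2*h² (O(h) = (h² + h²) + h = 2*h² + h = h + 2*h²)
m(c, u) = -55 + 3*c (m(c, u) = (1*(1 + 2*1))*c - 55 = (1*(1 + 2))*c - 55 = (1*3)*c - 55 = 3*c - 55 = -55 + 3*c)
1690 + m(6*(-9), (24 - 7) - 4) = 1690 + (-55 + 3*(6*(-9))) = 1690 + (-55 + 3*(-54)) = 1690 + (-55 - 162) = 1690 - 217 = 1473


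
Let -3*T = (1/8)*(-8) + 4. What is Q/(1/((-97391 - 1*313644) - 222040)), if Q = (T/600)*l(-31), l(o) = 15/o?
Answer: -126615/248 ≈ -510.54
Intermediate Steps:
T = -1 (T = -((1/8)*(-8) + 4)/3 = -((1*(⅛))*(-8) + 4)/3 = -((⅛)*(-8) + 4)/3 = -(-1 + 4)/3 = -⅓*3 = -1)
Q = 1/1240 (Q = (-1/600)*(15/(-31)) = (-1*1/600)*(15*(-1/31)) = -1/600*(-15/31) = 1/1240 ≈ 0.00080645)
Q/(1/((-97391 - 1*313644) - 222040)) = 1/(1240*(1/((-97391 - 1*313644) - 222040))) = 1/(1240*(1/((-97391 - 313644) - 222040))) = 1/(1240*(1/(-411035 - 222040))) = 1/(1240*(1/(-633075))) = 1/(1240*(-1/633075)) = (1/1240)*(-633075) = -126615/248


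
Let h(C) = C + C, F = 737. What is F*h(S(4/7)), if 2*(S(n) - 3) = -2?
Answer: 2948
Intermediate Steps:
S(n) = 2 (S(n) = 3 + (½)*(-2) = 3 - 1 = 2)
h(C) = 2*C
F*h(S(4/7)) = 737*(2*2) = 737*4 = 2948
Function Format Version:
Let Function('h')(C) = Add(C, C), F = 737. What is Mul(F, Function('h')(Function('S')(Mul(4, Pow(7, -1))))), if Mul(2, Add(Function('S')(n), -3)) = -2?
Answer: 2948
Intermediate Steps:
Function('S')(n) = 2 (Function('S')(n) = Add(3, Mul(Rational(1, 2), -2)) = Add(3, -1) = 2)
Function('h')(C) = Mul(2, C)
Mul(F, Function('h')(Function('S')(Mul(4, Pow(7, -1))))) = Mul(737, Mul(2, 2)) = Mul(737, 4) = 2948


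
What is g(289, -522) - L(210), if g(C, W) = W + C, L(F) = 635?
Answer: -868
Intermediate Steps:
g(C, W) = C + W
g(289, -522) - L(210) = (289 - 522) - 1*635 = -233 - 635 = -868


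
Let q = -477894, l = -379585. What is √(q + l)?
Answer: I*√857479 ≈ 926.0*I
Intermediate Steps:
√(q + l) = √(-477894 - 379585) = √(-857479) = I*√857479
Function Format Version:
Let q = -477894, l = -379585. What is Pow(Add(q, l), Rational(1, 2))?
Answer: Mul(I, Pow(857479, Rational(1, 2))) ≈ Mul(926.00, I)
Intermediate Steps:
Pow(Add(q, l), Rational(1, 2)) = Pow(Add(-477894, -379585), Rational(1, 2)) = Pow(-857479, Rational(1, 2)) = Mul(I, Pow(857479, Rational(1, 2)))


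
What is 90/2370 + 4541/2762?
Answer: 367025/218198 ≈ 1.6821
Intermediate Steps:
90/2370 + 4541/2762 = 90*(1/2370) + 4541*(1/2762) = 3/79 + 4541/2762 = 367025/218198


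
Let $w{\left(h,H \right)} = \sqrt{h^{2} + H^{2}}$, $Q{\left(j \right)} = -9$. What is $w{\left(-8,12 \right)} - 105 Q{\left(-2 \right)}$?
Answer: $945 + 4 \sqrt{13} \approx 959.42$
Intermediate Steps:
$w{\left(h,H \right)} = \sqrt{H^{2} + h^{2}}$
$w{\left(-8,12 \right)} - 105 Q{\left(-2 \right)} = \sqrt{12^{2} + \left(-8\right)^{2}} - -945 = \sqrt{144 + 64} + 945 = \sqrt{208} + 945 = 4 \sqrt{13} + 945 = 945 + 4 \sqrt{13}$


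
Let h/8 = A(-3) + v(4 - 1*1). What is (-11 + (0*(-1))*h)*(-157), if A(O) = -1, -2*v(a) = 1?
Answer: 1727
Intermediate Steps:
v(a) = -½ (v(a) = -½*1 = -½)
h = -12 (h = 8*(-1 - ½) = 8*(-3/2) = -12)
(-11 + (0*(-1))*h)*(-157) = (-11 + (0*(-1))*(-12))*(-157) = (-11 + 0*(-12))*(-157) = (-11 + 0)*(-157) = -11*(-157) = 1727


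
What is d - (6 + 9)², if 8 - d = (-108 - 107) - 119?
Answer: 117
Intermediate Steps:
d = 342 (d = 8 - ((-108 - 107) - 119) = 8 - (-215 - 119) = 8 - 1*(-334) = 8 + 334 = 342)
d - (6 + 9)² = 342 - (6 + 9)² = 342 - 1*15² = 342 - 1*225 = 342 - 225 = 117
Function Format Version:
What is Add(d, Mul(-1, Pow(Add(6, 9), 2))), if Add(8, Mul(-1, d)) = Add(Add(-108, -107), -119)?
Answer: 117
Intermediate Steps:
d = 342 (d = Add(8, Mul(-1, Add(Add(-108, -107), -119))) = Add(8, Mul(-1, Add(-215, -119))) = Add(8, Mul(-1, -334)) = Add(8, 334) = 342)
Add(d, Mul(-1, Pow(Add(6, 9), 2))) = Add(342, Mul(-1, Pow(Add(6, 9), 2))) = Add(342, Mul(-1, Pow(15, 2))) = Add(342, Mul(-1, 225)) = Add(342, -225) = 117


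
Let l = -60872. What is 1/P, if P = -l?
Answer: 1/60872 ≈ 1.6428e-5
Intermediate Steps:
P = 60872 (P = -1*(-60872) = 60872)
1/P = 1/60872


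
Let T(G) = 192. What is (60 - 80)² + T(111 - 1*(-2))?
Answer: 592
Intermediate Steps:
(60 - 80)² + T(111 - 1*(-2)) = (60 - 80)² + 192 = (-20)² + 192 = 400 + 192 = 592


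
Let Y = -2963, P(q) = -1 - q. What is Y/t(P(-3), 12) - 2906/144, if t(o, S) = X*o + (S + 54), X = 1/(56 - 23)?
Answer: -2551907/39240 ≈ -65.033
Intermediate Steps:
X = 1/33 ≈ 0.030303
t(o, S) = 54 + S + o/33 (t(o, S) = o/33 + (S + 54) = o/33 + (54 + S) = 54 + S + o/33)
Y/t(P(-3), 12) - 2906/144 = -2963/(54 + 12 + (-1 - 1*(-3))/33) - 2906/144 = -2963/(54 + 12 + (-1 + 3)/33) - 2906*1/144 = -2963/(54 + 12 + (1/33)*2) - 1453/72 = -2963/(54 + 12 + 2/33) - 1453/72 = -2963/2180/33 - 1453/72 = -2963*33/2180 - 1453/72 = -97779/2180 - 1453/72 = -2551907/39240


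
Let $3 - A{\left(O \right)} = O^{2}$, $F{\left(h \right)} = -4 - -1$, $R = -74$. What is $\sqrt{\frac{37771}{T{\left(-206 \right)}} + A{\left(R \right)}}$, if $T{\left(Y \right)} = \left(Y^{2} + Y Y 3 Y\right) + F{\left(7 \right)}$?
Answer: $\frac{i \sqrt{3752017641243660990}}{26183015} \approx 73.98 i$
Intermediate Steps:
$F{\left(h \right)} = -3$ ($F{\left(h \right)} = -4 + 1 = -3$)
$A{\left(O \right)} = 3 - O^{2}$
$T{\left(Y \right)} = -3 + Y^{2} + 3 Y^{3}$ ($T{\left(Y \right)} = \left(Y^{2} + Y Y 3 Y\right) - 3 = \left(Y^{2} + Y^{2} \cdot 3 Y\right) - 3 = \left(Y^{2} + 3 Y^{2} Y\right) - 3 = \left(Y^{2} + 3 Y^{3}\right) - 3 = -3 + Y^{2} + 3 Y^{3}$)
$\sqrt{\frac{37771}{T{\left(-206 \right)}} + A{\left(R \right)}} = \sqrt{\frac{37771}{-3 + \left(-206\right)^{2} + 3 \left(-206\right)^{3}} + \left(3 - \left(-74\right)^{2}\right)} = \sqrt{\frac{37771}{-3 + 42436 + 3 \left(-8741816\right)} + \left(3 - 5476\right)} = \sqrt{\frac{37771}{-3 + 42436 - 26225448} + \left(3 - 5476\right)} = \sqrt{\frac{37771}{-26183015} - 5473} = \sqrt{37771 \left(- \frac{1}{26183015}\right) - 5473} = \sqrt{- \frac{37771}{26183015} - 5473} = \sqrt{- \frac{143299678866}{26183015}} = \frac{i \sqrt{3752017641243660990}}{26183015}$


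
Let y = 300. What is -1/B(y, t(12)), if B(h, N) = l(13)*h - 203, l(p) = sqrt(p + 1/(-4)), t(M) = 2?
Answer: -203/1106291 - 150*sqrt(51)/1106291 ≈ -0.0011518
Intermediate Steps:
l(p) = sqrt(-1/4 + p) (l(p) = sqrt(p - 1/4) = sqrt(-1/4 + p))
B(h, N) = -203 + h*sqrt(51)/2 (B(h, N) = (sqrt(-1 + 4*13)/2)*h - 203 = (sqrt(-1 + 52)/2)*h - 203 = (sqrt(51)/2)*h - 203 = h*sqrt(51)/2 - 203 = -203 + h*sqrt(51)/2)
-1/B(y, t(12)) = -1/(-203 + (1/2)*300*sqrt(51)) = -1/(-203 + 150*sqrt(51))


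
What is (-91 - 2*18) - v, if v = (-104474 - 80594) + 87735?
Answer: 97206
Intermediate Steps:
v = -97333 (v = -185068 + 87735 = -97333)
(-91 - 2*18) - v = (-91 - 2*18) - 1*(-97333) = (-91 - 36) + 97333 = -127 + 97333 = 97206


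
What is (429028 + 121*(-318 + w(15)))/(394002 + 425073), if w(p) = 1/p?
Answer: 5858371/12286125 ≈ 0.47683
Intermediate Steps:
(429028 + 121*(-318 + w(15)))/(394002 + 425073) = (429028 + 121*(-318 + 1/15))/(394002 + 425073) = (429028 + 121*(-318 + 1/15))/819075 = (429028 + 121*(-4769/15))*(1/819075) = (429028 - 577049/15)*(1/819075) = (5858371/15)*(1/819075) = 5858371/12286125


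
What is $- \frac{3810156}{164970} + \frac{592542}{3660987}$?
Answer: $- \frac{769509996124}{33552945855} \approx -22.934$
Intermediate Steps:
$- \frac{3810156}{164970} + \frac{592542}{3660987} = \left(-3810156\right) \frac{1}{164970} + 592542 \cdot \frac{1}{3660987} = - \frac{635026}{27495} + \frac{197514}{1220329} = - \frac{769509996124}{33552945855}$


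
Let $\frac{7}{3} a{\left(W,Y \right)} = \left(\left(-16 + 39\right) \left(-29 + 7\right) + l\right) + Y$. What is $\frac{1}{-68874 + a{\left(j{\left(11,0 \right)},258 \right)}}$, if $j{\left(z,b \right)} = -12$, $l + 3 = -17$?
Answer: $- \frac{7}{482922} \approx -1.4495 \cdot 10^{-5}$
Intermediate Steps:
$l = -20$ ($l = -3 - 17 = -20$)
$a{\left(W,Y \right)} = - \frac{1578}{7} + \frac{3 Y}{7}$ ($a{\left(W,Y \right)} = \frac{3 \left(\left(\left(-16 + 39\right) \left(-29 + 7\right) - 20\right) + Y\right)}{7} = \frac{3 \left(\left(23 \left(-22\right) - 20\right) + Y\right)}{7} = \frac{3 \left(\left(-506 - 20\right) + Y\right)}{7} = \frac{3 \left(-526 + Y\right)}{7} = - \frac{1578}{7} + \frac{3 Y}{7}$)
$\frac{1}{-68874 + a{\left(j{\left(11,0 \right)},258 \right)}} = \frac{1}{-68874 + \left(- \frac{1578}{7} + \frac{3}{7} \cdot 258\right)} = \frac{1}{-68874 + \left(- \frac{1578}{7} + \frac{774}{7}\right)} = \frac{1}{-68874 - \frac{804}{7}} = \frac{1}{- \frac{482922}{7}} = - \frac{7}{482922}$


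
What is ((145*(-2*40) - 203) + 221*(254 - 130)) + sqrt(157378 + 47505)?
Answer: 15601 + sqrt(204883) ≈ 16054.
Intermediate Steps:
((145*(-2*40) - 203) + 221*(254 - 130)) + sqrt(157378 + 47505) = ((145*(-80) - 203) + 221*124) + sqrt(204883) = ((-11600 - 203) + 27404) + sqrt(204883) = (-11803 + 27404) + sqrt(204883) = 15601 + sqrt(204883)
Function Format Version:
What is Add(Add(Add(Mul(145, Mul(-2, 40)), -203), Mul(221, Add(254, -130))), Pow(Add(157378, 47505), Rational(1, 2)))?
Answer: Add(15601, Pow(204883, Rational(1, 2))) ≈ 16054.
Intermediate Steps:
Add(Add(Add(Mul(145, Mul(-2, 40)), -203), Mul(221, Add(254, -130))), Pow(Add(157378, 47505), Rational(1, 2))) = Add(Add(Add(Mul(145, -80), -203), Mul(221, 124)), Pow(204883, Rational(1, 2))) = Add(Add(Add(-11600, -203), 27404), Pow(204883, Rational(1, 2))) = Add(Add(-11803, 27404), Pow(204883, Rational(1, 2))) = Add(15601, Pow(204883, Rational(1, 2)))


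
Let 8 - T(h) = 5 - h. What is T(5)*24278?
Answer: 194224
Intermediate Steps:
T(h) = 3 + h (T(h) = 8 - (5 - h) = 8 + (-5 + h) = 3 + h)
T(5)*24278 = (3 + 5)*24278 = 8*24278 = 194224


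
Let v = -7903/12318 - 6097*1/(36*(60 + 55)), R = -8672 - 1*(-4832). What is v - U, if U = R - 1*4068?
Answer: 67195443149/8499420 ≈ 7905.9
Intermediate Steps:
R = -3840 (R = -8672 + 4832 = -3840)
U = -7908 (U = -3840 - 1*4068 = -3840 - 4068 = -7908)
v = -17970211/8499420 (v = -7903*1/12318 - 6097/(115*36) = -7903/12318 - 6097/4140 = -17970211/8499420 ≈ -2.1143)
v - U = -17970211/8499420 - 1*(-7908) = -17970211/8499420 + 7908 = 67195443149/8499420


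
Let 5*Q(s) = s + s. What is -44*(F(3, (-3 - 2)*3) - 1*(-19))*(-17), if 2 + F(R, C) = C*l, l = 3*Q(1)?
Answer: -748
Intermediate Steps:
Q(s) = 2*s/5 (Q(s) = (s + s)/5 = (2*s)/5 = 2*s/5)
l = 6/5 (l = 3*((⅖)*1) = 3*(⅖) = 6/5 ≈ 1.2000)
F(R, C) = -2 + 6*C/5 (F(R, C) = -2 + C*(6/5) = -2 + 6*C/5)
-44*(F(3, (-3 - 2)*3) - 1*(-19))*(-17) = -44*((-2 + 6*((-3 - 2)*3)/5) - 1*(-19))*(-17) = -44*((-2 + 6*(-5*3)/5) + 19)*(-17) = -44*((-2 + (6/5)*(-15)) + 19)*(-17) = -44*((-2 - 18) + 19)*(-17) = -44*(-20 + 19)*(-17) = -44*(-1)*(-17) = 44*(-17) = -748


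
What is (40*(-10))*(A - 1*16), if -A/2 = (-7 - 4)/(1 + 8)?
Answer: 48800/9 ≈ 5422.2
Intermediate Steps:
A = 22/9 (A = -2*(-7 - 4)/(1 + 8) = -(-22)/9 = -2*(-11/9) = 22/9 ≈ 2.4444)
(40*(-10))*(A - 1*16) = (40*(-10))*(22/9 - 1*16) = -400*(22/9 - 16) = -400*(-122/9) = 48800/9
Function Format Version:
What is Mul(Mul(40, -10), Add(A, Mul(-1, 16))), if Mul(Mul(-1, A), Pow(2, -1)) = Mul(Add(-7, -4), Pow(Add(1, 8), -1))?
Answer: Rational(48800, 9) ≈ 5422.2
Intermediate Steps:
A = Rational(22, 9) (A = Mul(-2, Mul(Add(-7, -4), Pow(Add(1, 8), -1))) = Mul(-2, Mul(-11, Pow(9, -1))) = Mul(-2, Mul(-11, Rational(1, 9))) = Mul(-2, Rational(-11, 9)) = Rational(22, 9) ≈ 2.4444)
Mul(Mul(40, -10), Add(A, Mul(-1, 16))) = Mul(Mul(40, -10), Add(Rational(22, 9), Mul(-1, 16))) = Mul(-400, Add(Rational(22, 9), -16)) = Mul(-400, Rational(-122, 9)) = Rational(48800, 9)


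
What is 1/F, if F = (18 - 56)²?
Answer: 1/1444 ≈ 0.00069252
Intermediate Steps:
F = 1444 (F = (-38)² = 1444)
1/F = 1/1444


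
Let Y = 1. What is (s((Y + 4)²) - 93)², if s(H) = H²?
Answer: 283024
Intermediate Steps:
(s((Y + 4)²) - 93)² = (((1 + 4)²)² - 93)² = ((5²)² - 93)² = (25² - 93)² = (625 - 93)² = 532² = 283024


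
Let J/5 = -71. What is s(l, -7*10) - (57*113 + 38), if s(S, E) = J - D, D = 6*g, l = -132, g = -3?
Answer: -6816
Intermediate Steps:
J = -355 (J = 5*(-71) = -355)
D = -18 (D = 6*(-3) = -18)
s(S, E) = -337 (s(S, E) = -355 - 1*(-18) = -355 + 18 = -337)
s(l, -7*10) - (57*113 + 38) = -337 - (57*113 + 38) = -337 - (6441 + 38) = -337 - 1*6479 = -337 - 6479 = -6816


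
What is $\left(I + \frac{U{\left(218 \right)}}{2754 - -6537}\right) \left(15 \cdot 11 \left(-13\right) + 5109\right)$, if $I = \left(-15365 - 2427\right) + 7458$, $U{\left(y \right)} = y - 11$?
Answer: $- \frac{4992675324}{163} \approx -3.063 \cdot 10^{7}$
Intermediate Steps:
$U{\left(y \right)} = -11 + y$
$I = -10334$ ($I = -17792 + 7458 = -10334$)
$\left(I + \frac{U{\left(218 \right)}}{2754 - -6537}\right) \left(15 \cdot 11 \left(-13\right) + 5109\right) = \left(-10334 + \frac{-11 + 218}{2754 - -6537}\right) \left(15 \cdot 11 \left(-13\right) + 5109\right) = \left(-10334 + \frac{207}{2754 + 6537}\right) \left(165 \left(-13\right) + 5109\right) = \left(-10334 + \frac{207}{9291}\right) \left(-2145 + 5109\right) = \left(-10334 + 207 \cdot \frac{1}{9291}\right) 2964 = \left(-10334 + \frac{69}{3097}\right) 2964 = \left(- \frac{32004329}{3097}\right) 2964 = - \frac{4992675324}{163}$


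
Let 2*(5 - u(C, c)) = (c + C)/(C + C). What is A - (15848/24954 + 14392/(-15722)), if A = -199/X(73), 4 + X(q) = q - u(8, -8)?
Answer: -2536949473/896746944 ≈ -2.8291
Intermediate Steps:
u(C, c) = 5 - (C + c)/(4*C) (u(C, c) = 5 - (c + C)/(2*(C + C)) = 5 - (C + c)/(2*(2*C)) = 5 - (C + c)*1/(2*C)/2 = 5 - (C + c)/(4*C))
X(q) = -9 + q (X(q) = -4 + (q - (-1*(-8) + 19*8)/(4*8)) = -4 + (q - (8 + 152)/(4*8)) = -4 + (q - 160/(4*8)) = -4 + (q - 1*5) = -4 + (q - 5) = -4 + (-5 + q) = -9 + q)
A = -199/64 (A = -199/(-9 + 73) = -199/64 ≈ -3.1094)
A - (15848/24954 + 14392/(-15722)) = -199/64 - (15848/24954 + 14392/(-15722)) = -199/64 - (15848*(1/24954) + 14392*(-1/15722)) = -199/64 - (7924/12477 - 1028/1123) = -199/64 - 1*(-3927704/14011671) = -199/64 + 3927704/14011671 = -2536949473/896746944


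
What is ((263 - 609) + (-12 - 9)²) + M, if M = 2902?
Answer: 2997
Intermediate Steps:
((263 - 609) + (-12 - 9)²) + M = ((263 - 609) + (-12 - 9)²) + 2902 = (-346 + (-21)²) + 2902 = (-346 + 441) + 2902 = 95 + 2902 = 2997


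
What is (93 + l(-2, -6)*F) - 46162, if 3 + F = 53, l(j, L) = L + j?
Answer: -46469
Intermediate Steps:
F = 50 (F = -3 + 53 = 50)
(93 + l(-2, -6)*F) - 46162 = (93 + (-6 - 2)*50) - 46162 = (93 - 8*50) - 46162 = (93 - 400) - 46162 = -307 - 46162 = -46469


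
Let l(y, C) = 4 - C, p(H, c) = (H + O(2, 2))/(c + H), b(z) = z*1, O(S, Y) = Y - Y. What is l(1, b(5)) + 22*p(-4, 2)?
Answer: 43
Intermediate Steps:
O(S, Y) = 0
b(z) = z
p(H, c) = H/(H + c) (p(H, c) = (H + 0)/(c + H) = H/(H + c))
l(1, b(5)) + 22*p(-4, 2) = (4 - 1*5) + 22*(-4/(-4 + 2)) = (4 - 5) + 22*(-4/(-2)) = -1 + 22*(-4*(-½)) = -1 + 22*2 = -1 + 44 = 43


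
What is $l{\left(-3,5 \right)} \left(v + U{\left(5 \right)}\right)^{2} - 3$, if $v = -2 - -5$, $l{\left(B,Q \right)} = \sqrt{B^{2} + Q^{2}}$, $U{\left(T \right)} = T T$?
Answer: $-3 + 784 \sqrt{34} \approx 4568.5$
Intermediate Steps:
$U{\left(T \right)} = T^{2}$
$v = 3$ ($v = -2 + 5 = 3$)
$l{\left(-3,5 \right)} \left(v + U{\left(5 \right)}\right)^{2} - 3 = \sqrt{\left(-3\right)^{2} + 5^{2}} \left(3 + 5^{2}\right)^{2} - 3 = \sqrt{9 + 25} \left(3 + 25\right)^{2} - 3 = \sqrt{34} \cdot 28^{2} - 3 = \sqrt{34} \cdot 784 - 3 = 784 \sqrt{34} - 3 = -3 + 784 \sqrt{34}$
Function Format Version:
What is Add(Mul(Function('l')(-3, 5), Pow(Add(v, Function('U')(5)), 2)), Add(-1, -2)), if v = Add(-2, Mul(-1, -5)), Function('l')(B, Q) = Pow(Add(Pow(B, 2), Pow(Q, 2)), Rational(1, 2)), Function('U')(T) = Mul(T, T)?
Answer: Add(-3, Mul(784, Pow(34, Rational(1, 2)))) ≈ 4568.5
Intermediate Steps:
Function('U')(T) = Pow(T, 2)
v = 3 (v = Add(-2, 5) = 3)
Add(Mul(Function('l')(-3, 5), Pow(Add(v, Function('U')(5)), 2)), Add(-1, -2)) = Add(Mul(Pow(Add(Pow(-3, 2), Pow(5, 2)), Rational(1, 2)), Pow(Add(3, Pow(5, 2)), 2)), Add(-1, -2)) = Add(Mul(Pow(Add(9, 25), Rational(1, 2)), Pow(Add(3, 25), 2)), -3) = Add(Mul(Pow(34, Rational(1, 2)), Pow(28, 2)), -3) = Add(Mul(Pow(34, Rational(1, 2)), 784), -3) = Add(Mul(784, Pow(34, Rational(1, 2))), -3) = Add(-3, Mul(784, Pow(34, Rational(1, 2))))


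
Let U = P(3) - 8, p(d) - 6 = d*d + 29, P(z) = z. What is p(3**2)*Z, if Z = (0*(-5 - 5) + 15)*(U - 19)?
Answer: -41760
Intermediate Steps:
p(d) = 35 + d**2 (p(d) = 6 + (d*d + 29) = 6 + (d**2 + 29) = 6 + (29 + d**2) = 35 + d**2)
U = -5 (U = 3 - 8 = -5)
Z = -360 (Z = (0*(-5 - 5) + 15)*(-5 - 19) = (0*(-10) + 15)*(-24) = (0 + 15)*(-24) = 15*(-24) = -360)
p(3**2)*Z = (35 + (3**2)**2)*(-360) = (35 + 9**2)*(-360) = (35 + 81)*(-360) = 116*(-360) = -41760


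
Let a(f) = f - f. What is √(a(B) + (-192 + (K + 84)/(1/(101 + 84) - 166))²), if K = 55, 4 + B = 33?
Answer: 5921843/30709 ≈ 192.84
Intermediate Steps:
B = 29 (B = -4 + 33 = 29)
a(f) = 0
√(a(B) + (-192 + (K + 84)/(1/(101 + 84) - 166))²) = √(0 + (-192 + (55 + 84)/(1/(101 + 84) - 166))²) = √(0 + (-192 + 139/(1/185 - 166))²) = √(0 + (-192 + 139/(-30709/185))²) = √(0 + (-192 + 139*(-185/30709))²) = √(0 + (-192 - 25715/30709)²) = √(0 + (-5921843/30709)²) = √(0 + 35068224516649/943042681) = √(35068224516649/943042681) = 5921843/30709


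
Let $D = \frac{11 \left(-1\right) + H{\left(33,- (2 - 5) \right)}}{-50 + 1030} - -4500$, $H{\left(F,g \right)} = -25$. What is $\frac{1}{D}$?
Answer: $\frac{245}{1102491} \approx 0.00022222$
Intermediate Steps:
$D = \frac{1102491}{245}$ ($D = \frac{11 \left(-1\right) - 25}{-50 + 1030} - -4500 = \frac{-11 - 25}{980} + 4500 = \left(-36\right) \frac{1}{980} + 4500 = - \frac{9}{245} + 4500 = \frac{1102491}{245} \approx 4500.0$)
$\frac{1}{D} = \frac{1}{\frac{1102491}{245}} = \frac{245}{1102491}$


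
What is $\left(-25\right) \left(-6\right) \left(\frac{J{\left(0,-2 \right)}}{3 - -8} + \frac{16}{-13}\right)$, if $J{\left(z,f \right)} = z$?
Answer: $- \frac{2400}{13} \approx -184.62$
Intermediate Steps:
$\left(-25\right) \left(-6\right) \left(\frac{J{\left(0,-2 \right)}}{3 - -8} + \frac{16}{-13}\right) = \left(-25\right) \left(-6\right) \left(\frac{0}{3 - -8} + \frac{16}{-13}\right) = 150 \left(\frac{0}{3 + 8} + 16 \left(- \frac{1}{13}\right)\right) = 150 \left(\frac{0}{11} - \frac{16}{13}\right) = 150 \left(0 \cdot \frac{1}{11} - \frac{16}{13}\right) = 150 \left(0 - \frac{16}{13}\right) = 150 \left(- \frac{16}{13}\right) = - \frac{2400}{13}$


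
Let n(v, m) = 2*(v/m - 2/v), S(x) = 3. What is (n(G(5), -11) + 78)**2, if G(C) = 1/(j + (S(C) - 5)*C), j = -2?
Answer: 69172489/4356 ≈ 15880.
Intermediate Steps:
G(C) = 1/(-2 - 2*C) (G(C) = 1/(-2 + (3 - 5)*C) = 1/(-2 - 2*C))
n(v, m) = -4/v + 2*v/m (n(v, m) = 2*(-2/v + v/m) = -4/v + 2*v/m)
(n(G(5), -11) + 78)**2 = ((-4/((-1/(2 + 2*5))) + 2*(-1/(2 + 2*5))/(-11)) + 78)**2 = ((-4/((-1/(2 + 10))) + 2*(-1/(2 + 10))*(-1/11)) + 78)**2 = ((-4/((-1/12)) + 2*(-1/12)*(-1/11)) + 78)**2 = ((-4/((-1*1/12)) + 2*(-1*1/12)*(-1/11)) + 78)**2 = ((-4/(-1/12) + 2*(-1/12)*(-1/11)) + 78)**2 = ((-4*(-12) + 1/66) + 78)**2 = ((48 + 1/66) + 78)**2 = (3169/66 + 78)**2 = (8317/66)**2 = 69172489/4356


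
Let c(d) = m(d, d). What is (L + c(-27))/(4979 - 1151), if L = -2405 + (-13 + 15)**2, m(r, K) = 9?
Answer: -598/957 ≈ -0.62487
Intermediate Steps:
c(d) = 9
L = -2401 (L = -2405 + 2**2 = -2405 + 4 = -2401)
(L + c(-27))/(4979 - 1151) = (-2401 + 9)/(4979 - 1151) = -2392/3828 = -2392*1/3828 = -598/957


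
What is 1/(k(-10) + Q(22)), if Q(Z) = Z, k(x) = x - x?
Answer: 1/22 ≈ 0.045455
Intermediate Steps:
k(x) = 0
1/(k(-10) + Q(22)) = 1/(0 + 22) = 1/22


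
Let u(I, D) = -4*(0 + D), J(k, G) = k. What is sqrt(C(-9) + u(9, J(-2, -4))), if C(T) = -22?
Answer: I*sqrt(14) ≈ 3.7417*I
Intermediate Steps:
u(I, D) = -4*D
sqrt(C(-9) + u(9, J(-2, -4))) = sqrt(-22 - 4*(-2)) = sqrt(-22 + 8) = sqrt(-14) = I*sqrt(14)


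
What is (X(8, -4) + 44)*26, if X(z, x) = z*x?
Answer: 312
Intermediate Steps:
X(z, x) = x*z
(X(8, -4) + 44)*26 = (-4*8 + 44)*26 = (-32 + 44)*26 = 12*26 = 312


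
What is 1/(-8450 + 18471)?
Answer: 1/10021 ≈ 9.9790e-5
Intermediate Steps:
1/(-8450 + 18471) = 1/10021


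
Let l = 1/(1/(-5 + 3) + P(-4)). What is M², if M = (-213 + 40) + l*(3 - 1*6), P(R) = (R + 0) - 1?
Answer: 3598609/121 ≈ 29741.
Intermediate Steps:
P(R) = -1 + R (P(R) = R - 1 = -1 + R)
l = -2/11 (l = 1/(1/(-5 + 3) + (-1 - 4)) = 1/(1/(-2) - 5) = 1/(-½ - 5) = 1/(-11/2) = -2/11 ≈ -0.18182)
M = -1897/11 (M = (-213 + 40) - 2*(3 - 1*6)/11 = -173 - 2*(3 - 6)/11 = -173 - 2/11*(-3) = -173 + 6/11 = -1897/11 ≈ -172.45)
M² = (-1897/11)² = 3598609/121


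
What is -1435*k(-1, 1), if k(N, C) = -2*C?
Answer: 2870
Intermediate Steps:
-1435*k(-1, 1) = -(-2870) = -1435*(-2) = 2870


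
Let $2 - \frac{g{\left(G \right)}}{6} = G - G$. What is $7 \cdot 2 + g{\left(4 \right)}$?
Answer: $26$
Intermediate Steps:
$g{\left(G \right)} = 12$ ($g{\left(G \right)} = 12 - 6 \left(G - G\right) = 12 - 0 = 12 + 0 = 12$)
$7 \cdot 2 + g{\left(4 \right)} = 7 \cdot 2 + 12 = 14 + 12 = 26$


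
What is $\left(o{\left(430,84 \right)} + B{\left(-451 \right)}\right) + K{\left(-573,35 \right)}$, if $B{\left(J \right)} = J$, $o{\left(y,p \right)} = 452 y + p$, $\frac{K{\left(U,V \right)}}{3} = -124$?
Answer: $193621$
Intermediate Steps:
$K{\left(U,V \right)} = -372$ ($K{\left(U,V \right)} = 3 \left(-124\right) = -372$)
$o{\left(y,p \right)} = p + 452 y$
$\left(o{\left(430,84 \right)} + B{\left(-451 \right)}\right) + K{\left(-573,35 \right)} = \left(\left(84 + 452 \cdot 430\right) - 451\right) - 372 = \left(\left(84 + 194360\right) - 451\right) - 372 = \left(194444 - 451\right) - 372 = 193993 - 372 = 193621$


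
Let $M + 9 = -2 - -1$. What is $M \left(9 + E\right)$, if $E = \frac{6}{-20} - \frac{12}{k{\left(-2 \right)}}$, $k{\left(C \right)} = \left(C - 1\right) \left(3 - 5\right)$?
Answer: $-67$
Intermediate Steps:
$k{\left(C \right)} = 2 - 2 C$ ($k{\left(C \right)} = \left(-1 + C\right) \left(-2\right) = 2 - 2 C$)
$M = -10$ ($M = -9 - 1 = -10$)
$E = - \frac{23}{10}$ ($E = \frac{6}{-20} - \frac{12}{2 - -4} = 6 \left(- \frac{1}{20}\right) - \frac{12}{2 + 4} = - \frac{3}{10} - \frac{12}{6} = - \frac{3}{10} - 2 = - \frac{23}{10} \approx -2.3$)
$M \left(9 + E\right) = - 10 \left(9 - \frac{23}{10}\right) = \left(-10\right) \frac{67}{10} = -67$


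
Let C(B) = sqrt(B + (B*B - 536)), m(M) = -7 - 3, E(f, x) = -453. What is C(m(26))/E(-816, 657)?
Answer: -I*sqrt(446)/453 ≈ -0.04662*I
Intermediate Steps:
m(M) = -10
C(B) = sqrt(-536 + B + B**2) (C(B) = sqrt(B + (B**2 - 536)) = sqrt(B + (-536 + B**2)) = sqrt(-536 + B + B**2))
C(m(26))/E(-816, 657) = sqrt(-536 - 10 + (-10)**2)/(-453) = sqrt(-536 - 10 + 100)*(-1/453) = sqrt(-446)*(-1/453) = (I*sqrt(446))*(-1/453) = -I*sqrt(446)/453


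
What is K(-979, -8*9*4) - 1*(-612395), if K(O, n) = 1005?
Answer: 613400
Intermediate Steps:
K(-979, -8*9*4) - 1*(-612395) = 1005 - 1*(-612395) = 1005 + 612395 = 613400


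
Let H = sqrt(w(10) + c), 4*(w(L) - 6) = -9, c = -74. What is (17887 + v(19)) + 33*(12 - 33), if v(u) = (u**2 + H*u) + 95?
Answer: 17650 + 19*I*sqrt(281)/2 ≈ 17650.0 + 159.25*I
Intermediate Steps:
w(L) = 15/4 (w(L) = 6 + (1/4)*(-9) = 6 - 9/4 = 15/4)
H = I*sqrt(281)/2 (H = sqrt(15/4 - 74) = sqrt(-281/4) = I*sqrt(281)/2 ≈ 8.3815*I)
v(u) = 95 + u**2 + I*u*sqrt(281)/2 (v(u) = (u**2 + (I*sqrt(281)/2)*u) + 95 = (u**2 + I*u*sqrt(281)/2) + 95 = 95 + u**2 + I*u*sqrt(281)/2)
(17887 + v(19)) + 33*(12 - 33) = (17887 + (95 + 19**2 + (1/2)*I*19*sqrt(281))) + 33*(12 - 33) = (17887 + (95 + 361 + 19*I*sqrt(281)/2)) + 33*(-21) = (17887 + (456 + 19*I*sqrt(281)/2)) - 693 = (18343 + 19*I*sqrt(281)/2) - 693 = 17650 + 19*I*sqrt(281)/2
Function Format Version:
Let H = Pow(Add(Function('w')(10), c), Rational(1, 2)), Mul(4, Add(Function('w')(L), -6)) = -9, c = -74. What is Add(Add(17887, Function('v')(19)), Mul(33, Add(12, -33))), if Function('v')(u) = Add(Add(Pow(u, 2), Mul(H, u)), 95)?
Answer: Add(17650, Mul(Rational(19, 2), I, Pow(281, Rational(1, 2)))) ≈ Add(17650., Mul(159.25, I))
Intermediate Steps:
Function('w')(L) = Rational(15, 4) (Function('w')(L) = Add(6, Mul(Rational(1, 4), -9)) = Add(6, Rational(-9, 4)) = Rational(15, 4))
H = Mul(Rational(1, 2), I, Pow(281, Rational(1, 2))) (H = Pow(Add(Rational(15, 4), -74), Rational(1, 2)) = Pow(Rational(-281, 4), Rational(1, 2)) = Mul(Rational(1, 2), I, Pow(281, Rational(1, 2))) ≈ Mul(8.3815, I))
Function('v')(u) = Add(95, Pow(u, 2), Mul(Rational(1, 2), I, u, Pow(281, Rational(1, 2)))) (Function('v')(u) = Add(Add(Pow(u, 2), Mul(Mul(Rational(1, 2), I, Pow(281, Rational(1, 2))), u)), 95) = Add(Add(Pow(u, 2), Mul(Rational(1, 2), I, u, Pow(281, Rational(1, 2)))), 95) = Add(95, Pow(u, 2), Mul(Rational(1, 2), I, u, Pow(281, Rational(1, 2)))))
Add(Add(17887, Function('v')(19)), Mul(33, Add(12, -33))) = Add(Add(17887, Add(95, Pow(19, 2), Mul(Rational(1, 2), I, 19, Pow(281, Rational(1, 2))))), Mul(33, Add(12, -33))) = Add(Add(17887, Add(95, 361, Mul(Rational(19, 2), I, Pow(281, Rational(1, 2))))), Mul(33, -21)) = Add(Add(17887, Add(456, Mul(Rational(19, 2), I, Pow(281, Rational(1, 2))))), -693) = Add(Add(18343, Mul(Rational(19, 2), I, Pow(281, Rational(1, 2)))), -693) = Add(17650, Mul(Rational(19, 2), I, Pow(281, Rational(1, 2))))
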